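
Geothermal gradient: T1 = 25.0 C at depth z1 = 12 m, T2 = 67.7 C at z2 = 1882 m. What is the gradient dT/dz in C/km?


dT = 67.7 - 25.0 = 42.7 C
dz = 1882 - 12 = 1870 m
gradient = dT/dz * 1000 = 42.7/1870 * 1000 = 22.8342 C/km

22.8342


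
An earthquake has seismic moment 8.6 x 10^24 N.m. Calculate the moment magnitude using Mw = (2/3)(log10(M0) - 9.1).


log10(M0) = log10(8.6 x 10^24) = 24.9345
Mw = 2/3 * (24.9345 - 9.1)
= 2/3 * 15.8345
= 10.56

10.56


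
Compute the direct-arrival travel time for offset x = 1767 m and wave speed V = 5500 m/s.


t = x / V
= 1767 / 5500
= 0.3213 s

0.3213


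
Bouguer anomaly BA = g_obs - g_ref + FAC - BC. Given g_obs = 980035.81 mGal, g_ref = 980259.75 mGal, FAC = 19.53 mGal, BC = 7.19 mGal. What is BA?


BA = g_obs - g_ref + FAC - BC
= 980035.81 - 980259.75 + 19.53 - 7.19
= -211.6 mGal

-211.6


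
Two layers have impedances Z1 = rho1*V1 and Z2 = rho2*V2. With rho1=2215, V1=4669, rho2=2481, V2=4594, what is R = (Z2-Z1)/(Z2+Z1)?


Z1 = 2215 * 4669 = 10341835
Z2 = 2481 * 4594 = 11397714
R = (11397714 - 10341835) / (11397714 + 10341835) = 1055879 / 21739549 = 0.0486

0.0486


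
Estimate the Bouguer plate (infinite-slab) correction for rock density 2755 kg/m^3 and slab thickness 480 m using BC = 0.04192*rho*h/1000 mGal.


BC = 0.04192 * rho * h / 1000
= 0.04192 * 2755 * 480 / 1000
= 55.435 mGal

55.435


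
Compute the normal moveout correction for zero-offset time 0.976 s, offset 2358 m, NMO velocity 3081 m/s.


x/Vnmo = 2358/3081 = 0.765336
(x/Vnmo)^2 = 0.585739
t0^2 = 0.952576
sqrt(0.952576 + 0.585739) = 1.240288
dt = 1.240288 - 0.976 = 0.264288

0.264288


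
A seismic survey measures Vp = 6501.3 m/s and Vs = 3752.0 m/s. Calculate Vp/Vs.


Vp/Vs = 6501.3 / 3752.0
= 1.7328

1.7328


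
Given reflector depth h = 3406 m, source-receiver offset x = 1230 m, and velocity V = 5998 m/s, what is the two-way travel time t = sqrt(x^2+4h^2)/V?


x^2 + 4h^2 = 1230^2 + 4*3406^2 = 1512900 + 46403344 = 47916244
sqrt(47916244) = 6922.156
t = 6922.156 / 5998 = 1.1541 s

1.1541


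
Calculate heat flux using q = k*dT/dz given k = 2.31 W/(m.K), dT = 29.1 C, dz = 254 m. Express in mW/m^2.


q = k * dT / dz * 1000
= 2.31 * 29.1 / 254 * 1000
= 0.26465 * 1000
= 264.6496 mW/m^2

264.6496


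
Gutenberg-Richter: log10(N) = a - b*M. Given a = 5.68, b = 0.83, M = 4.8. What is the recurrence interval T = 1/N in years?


log10(N) = 5.68 - 0.83*4.8 = 1.696
N = 10^1.696 = 49.659232
T = 1/N = 1/49.659232 = 0.0201 years

0.0201


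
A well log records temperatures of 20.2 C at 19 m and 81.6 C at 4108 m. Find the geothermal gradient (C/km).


dT = 81.6 - 20.2 = 61.4 C
dz = 4108 - 19 = 4089 m
gradient = dT/dz * 1000 = 61.4/4089 * 1000 = 15.0159 C/km

15.0159


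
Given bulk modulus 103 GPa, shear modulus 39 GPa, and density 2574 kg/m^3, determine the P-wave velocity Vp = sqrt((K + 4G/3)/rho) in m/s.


First compute the effective modulus:
K + 4G/3 = 103e9 + 4*39e9/3 = 155000000000.0 Pa
Then divide by density:
155000000000.0 / 2574 = 60217560.2176 Pa/(kg/m^3)
Take the square root:
Vp = sqrt(60217560.2176) = 7760.0 m/s

7760.0


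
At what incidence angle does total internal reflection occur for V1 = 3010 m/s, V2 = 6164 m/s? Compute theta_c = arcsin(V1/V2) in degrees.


V1/V2 = 3010/6164 = 0.488319
theta_c = arcsin(0.488319) = 29.2302 degrees

29.2302


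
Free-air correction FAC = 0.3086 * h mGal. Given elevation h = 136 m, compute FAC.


FAC = 0.3086 * h
= 0.3086 * 136
= 41.9696 mGal

41.9696


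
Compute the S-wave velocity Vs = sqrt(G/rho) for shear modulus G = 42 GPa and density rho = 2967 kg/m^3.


Convert G to Pa: G = 42e9 Pa
Compute G/rho = 42e9 / 2967 = 14155712.8413
Vs = sqrt(14155712.8413) = 3762.41 m/s

3762.41


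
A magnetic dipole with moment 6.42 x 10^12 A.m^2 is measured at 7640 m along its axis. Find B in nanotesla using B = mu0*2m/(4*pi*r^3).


m = 6.42 x 10^12 = 6420000000000 A.m^2
2m = 12840000000000 A.m^2
r^3 = 7640^3 = 445943744000
B = (4pi*10^-7) * 12840000000000 / (4*pi * 445943744000) * 1e9
= 16135219.868837 / 5603894360258.91 * 1e9
= 2879.2869 nT

2879.2869


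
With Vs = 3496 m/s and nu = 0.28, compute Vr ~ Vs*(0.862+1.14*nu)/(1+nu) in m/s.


Numerator factor = 0.862 + 1.14*0.28 = 1.1812
Denominator = 1 + 0.28 = 1.28
Vr = 3496 * 1.1812 / 1.28 = 3226.15 m/s

3226.15


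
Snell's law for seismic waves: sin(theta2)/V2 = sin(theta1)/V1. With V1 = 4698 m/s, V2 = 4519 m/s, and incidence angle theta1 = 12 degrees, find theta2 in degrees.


sin(theta1) = sin(12 deg) = 0.207912
sin(theta2) = V2/V1 * sin(theta1) = 4519/4698 * 0.207912 = 0.19999
theta2 = arcsin(0.19999) = 11.5364 degrees

11.5364


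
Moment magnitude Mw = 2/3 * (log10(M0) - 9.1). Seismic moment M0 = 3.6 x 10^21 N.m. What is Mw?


log10(M0) = log10(3.6 x 10^21) = 21.5563
Mw = 2/3 * (21.5563 - 9.1)
= 2/3 * 12.4563
= 8.3

8.3


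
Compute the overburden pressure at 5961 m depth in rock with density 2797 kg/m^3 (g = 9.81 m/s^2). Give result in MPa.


P = rho * g * z / 1e6
= 2797 * 9.81 * 5961 / 1e6
= 163561315.77 / 1e6
= 163.5613 MPa

163.5613


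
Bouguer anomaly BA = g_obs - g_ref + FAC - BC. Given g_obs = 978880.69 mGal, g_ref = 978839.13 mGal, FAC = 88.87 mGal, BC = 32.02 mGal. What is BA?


BA = g_obs - g_ref + FAC - BC
= 978880.69 - 978839.13 + 88.87 - 32.02
= 98.41 mGal

98.41


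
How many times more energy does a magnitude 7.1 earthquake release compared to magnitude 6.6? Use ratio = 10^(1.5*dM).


M2 - M1 = 7.1 - 6.6 = 0.5
1.5 * 0.5 = 0.75
ratio = 10^0.75 = 5.62

5.62


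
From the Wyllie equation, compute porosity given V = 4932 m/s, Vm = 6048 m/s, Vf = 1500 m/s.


1/V - 1/Vm = 1/4932 - 1/6048 = 3.741e-05
1/Vf - 1/Vm = 1/1500 - 1/6048 = 0.00050132
phi = 3.741e-05 / 0.00050132 = 0.0746

0.0746


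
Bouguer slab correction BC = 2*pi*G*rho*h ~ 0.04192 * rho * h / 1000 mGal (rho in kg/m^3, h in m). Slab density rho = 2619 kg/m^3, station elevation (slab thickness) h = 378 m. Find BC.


BC = 0.04192 * rho * h / 1000
= 0.04192 * 2619 * 378 / 1000
= 41.5 mGal

41.5


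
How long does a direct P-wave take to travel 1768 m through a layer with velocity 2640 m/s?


t = x / V
= 1768 / 2640
= 0.6697 s

0.6697


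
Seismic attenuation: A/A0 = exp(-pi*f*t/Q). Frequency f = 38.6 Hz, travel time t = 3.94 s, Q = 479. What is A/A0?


pi*f*t/Q = pi*38.6*3.94/479 = 0.997466
A/A0 = exp(-0.997466) = 0.368813

0.368813


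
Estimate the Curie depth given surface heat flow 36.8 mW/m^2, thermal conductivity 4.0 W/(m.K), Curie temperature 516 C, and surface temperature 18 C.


T_Curie - T_surf = 516 - 18 = 498 C
Convert q to W/m^2: 36.8 mW/m^2 = 0.0368 W/m^2
d = 498 * 4.0 / 0.0368 = 54130.43 m

54130.43


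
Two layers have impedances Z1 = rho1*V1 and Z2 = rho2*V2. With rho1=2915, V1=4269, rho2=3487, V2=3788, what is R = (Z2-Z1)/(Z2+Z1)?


Z1 = 2915 * 4269 = 12444135
Z2 = 3487 * 3788 = 13208756
R = (13208756 - 12444135) / (13208756 + 12444135) = 764621 / 25652891 = 0.0298

0.0298


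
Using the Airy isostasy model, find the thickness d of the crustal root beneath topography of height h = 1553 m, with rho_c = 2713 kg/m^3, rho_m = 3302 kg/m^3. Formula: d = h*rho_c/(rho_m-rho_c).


rho_m - rho_c = 3302 - 2713 = 589
d = 1553 * 2713 / 589
= 4213289 / 589
= 7153.29 m

7153.29


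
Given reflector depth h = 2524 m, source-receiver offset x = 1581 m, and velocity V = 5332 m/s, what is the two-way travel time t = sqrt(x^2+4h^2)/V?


x^2 + 4h^2 = 1581^2 + 4*2524^2 = 2499561 + 25482304 = 27981865
sqrt(27981865) = 5289.7887
t = 5289.7887 / 5332 = 0.9921 s

0.9921


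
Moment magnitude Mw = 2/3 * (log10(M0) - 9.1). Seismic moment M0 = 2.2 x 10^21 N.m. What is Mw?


log10(M0) = log10(2.2 x 10^21) = 21.3424
Mw = 2/3 * (21.3424 - 9.1)
= 2/3 * 12.2424
= 8.16

8.16


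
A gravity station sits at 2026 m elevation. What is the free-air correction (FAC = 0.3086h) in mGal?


FAC = 0.3086 * h
= 0.3086 * 2026
= 625.2236 mGal

625.2236


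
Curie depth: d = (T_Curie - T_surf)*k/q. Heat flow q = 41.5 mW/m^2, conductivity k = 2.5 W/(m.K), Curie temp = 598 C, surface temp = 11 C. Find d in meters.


T_Curie - T_surf = 598 - 11 = 587 C
Convert q to W/m^2: 41.5 mW/m^2 = 0.0415 W/m^2
d = 587 * 2.5 / 0.0415 = 35361.45 m

35361.45


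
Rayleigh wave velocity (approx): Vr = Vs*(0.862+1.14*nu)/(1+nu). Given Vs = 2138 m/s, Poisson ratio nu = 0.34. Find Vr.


Numerator factor = 0.862 + 1.14*0.34 = 1.2496
Denominator = 1 + 0.34 = 1.34
Vr = 2138 * 1.2496 / 1.34 = 1993.76 m/s

1993.76


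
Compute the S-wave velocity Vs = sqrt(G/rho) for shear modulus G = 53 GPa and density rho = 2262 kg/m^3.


Convert G to Pa: G = 53e9 Pa
Compute G/rho = 53e9 / 2262 = 23430592.3961
Vs = sqrt(23430592.3961) = 4840.52 m/s

4840.52


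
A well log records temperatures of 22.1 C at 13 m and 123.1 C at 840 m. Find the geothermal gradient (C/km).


dT = 123.1 - 22.1 = 101.0 C
dz = 840 - 13 = 827 m
gradient = dT/dz * 1000 = 101.0/827 * 1000 = 122.1282 C/km

122.1282


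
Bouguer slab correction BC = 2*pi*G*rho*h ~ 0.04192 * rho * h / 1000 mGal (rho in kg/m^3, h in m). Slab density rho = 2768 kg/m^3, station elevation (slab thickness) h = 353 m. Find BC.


BC = 0.04192 * rho * h / 1000
= 0.04192 * 2768 * 353 / 1000
= 40.9602 mGal

40.9602


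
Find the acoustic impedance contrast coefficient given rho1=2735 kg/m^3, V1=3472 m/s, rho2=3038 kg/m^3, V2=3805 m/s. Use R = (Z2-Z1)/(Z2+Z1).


Z1 = 2735 * 3472 = 9495920
Z2 = 3038 * 3805 = 11559590
R = (11559590 - 9495920) / (11559590 + 9495920) = 2063670 / 21055510 = 0.098

0.098


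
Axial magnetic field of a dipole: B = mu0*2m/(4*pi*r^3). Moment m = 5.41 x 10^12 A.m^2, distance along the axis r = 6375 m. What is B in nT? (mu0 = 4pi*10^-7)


m = 5.41 x 10^12 = 5410000000000 A.m^2
2m = 10820000000000 A.m^2
r^3 = 6375^3 = 259083984375
B = (4pi*10^-7) * 10820000000000 / (4*pi * 259083984375) * 1e9
= 13596813.004737 / 3255745367901.09 * 1e9
= 4176.252 nT

4176.252


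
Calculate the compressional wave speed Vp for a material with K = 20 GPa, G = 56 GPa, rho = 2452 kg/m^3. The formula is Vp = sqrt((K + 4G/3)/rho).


First compute the effective modulus:
K + 4G/3 = 20e9 + 4*56e9/3 = 94666666666.67 Pa
Then divide by density:
94666666666.67 / 2452 = 38607939.0973 Pa/(kg/m^3)
Take the square root:
Vp = sqrt(38607939.0973) = 6213.53 m/s

6213.53


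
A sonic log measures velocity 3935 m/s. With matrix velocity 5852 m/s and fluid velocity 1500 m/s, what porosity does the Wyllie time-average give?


1/V - 1/Vm = 1/3935 - 1/5852 = 8.325e-05
1/Vf - 1/Vm = 1/1500 - 1/5852 = 0.00049578
phi = 8.325e-05 / 0.00049578 = 0.1679

0.1679


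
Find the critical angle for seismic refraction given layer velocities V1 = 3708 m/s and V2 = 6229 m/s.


V1/V2 = 3708/6229 = 0.59528
theta_c = arcsin(0.59528) = 36.5326 degrees

36.5326


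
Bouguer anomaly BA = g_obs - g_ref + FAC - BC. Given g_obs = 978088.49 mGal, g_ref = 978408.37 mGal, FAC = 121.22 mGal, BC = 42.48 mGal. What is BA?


BA = g_obs - g_ref + FAC - BC
= 978088.49 - 978408.37 + 121.22 - 42.48
= -241.14 mGal

-241.14


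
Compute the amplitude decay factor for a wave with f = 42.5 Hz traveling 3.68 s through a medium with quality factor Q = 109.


pi*f*t/Q = pi*42.5*3.68/109 = 4.507753
A/A0 = exp(-4.507753) = 0.011023

0.011023


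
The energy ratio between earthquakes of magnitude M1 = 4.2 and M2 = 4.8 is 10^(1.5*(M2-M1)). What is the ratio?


M2 - M1 = 4.8 - 4.2 = 0.6
1.5 * 0.6 = 0.9
ratio = 10^0.9 = 7.94

7.94


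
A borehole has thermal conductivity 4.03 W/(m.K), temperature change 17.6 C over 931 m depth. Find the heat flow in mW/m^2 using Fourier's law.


q = k * dT / dz * 1000
= 4.03 * 17.6 / 931 * 1000
= 0.076185 * 1000
= 76.1847 mW/m^2

76.1847


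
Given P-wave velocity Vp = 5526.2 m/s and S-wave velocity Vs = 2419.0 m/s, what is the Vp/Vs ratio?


Vp/Vs = 5526.2 / 2419.0
= 2.2845

2.2845


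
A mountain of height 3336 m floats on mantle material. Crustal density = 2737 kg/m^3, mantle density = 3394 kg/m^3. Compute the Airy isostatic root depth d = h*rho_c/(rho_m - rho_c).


rho_m - rho_c = 3394 - 2737 = 657
d = 3336 * 2737 / 657
= 9130632 / 657
= 13897.46 m

13897.46


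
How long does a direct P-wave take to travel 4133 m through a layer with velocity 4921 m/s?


t = x / V
= 4133 / 4921
= 0.8399 s

0.8399


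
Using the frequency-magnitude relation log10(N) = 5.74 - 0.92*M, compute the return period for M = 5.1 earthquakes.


log10(N) = 5.74 - 0.92*5.1 = 1.048
N = 10^1.048 = 11.168632
T = 1/N = 1/11.168632 = 0.0895 years

0.0895


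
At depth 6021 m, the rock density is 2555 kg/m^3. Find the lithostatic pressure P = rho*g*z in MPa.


P = rho * g * z / 1e6
= 2555 * 9.81 * 6021 / 1e6
= 150913655.55 / 1e6
= 150.9137 MPa

150.9137


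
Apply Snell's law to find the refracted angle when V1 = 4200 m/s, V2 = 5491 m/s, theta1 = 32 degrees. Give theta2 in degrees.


sin(theta1) = sin(32 deg) = 0.529919
sin(theta2) = V2/V1 * sin(theta1) = 5491/4200 * 0.529919 = 0.692806
theta2 = arcsin(0.692806) = 43.8527 degrees

43.8527


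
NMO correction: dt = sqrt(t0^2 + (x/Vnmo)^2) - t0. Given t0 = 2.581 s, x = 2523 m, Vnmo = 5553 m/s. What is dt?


x/Vnmo = 2523/5553 = 0.454349
(x/Vnmo)^2 = 0.206433
t0^2 = 6.661561
sqrt(6.661561 + 0.206433) = 2.620686
dt = 2.620686 - 2.581 = 0.039686

0.039686


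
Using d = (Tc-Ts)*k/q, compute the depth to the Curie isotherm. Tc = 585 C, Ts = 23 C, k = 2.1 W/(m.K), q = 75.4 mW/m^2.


T_Curie - T_surf = 585 - 23 = 562 C
Convert q to W/m^2: 75.4 mW/m^2 = 0.0754 W/m^2
d = 562 * 2.1 / 0.0754 = 15652.52 m

15652.52


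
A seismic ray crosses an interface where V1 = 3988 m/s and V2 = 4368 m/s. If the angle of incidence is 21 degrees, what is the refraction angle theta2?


sin(theta1) = sin(21 deg) = 0.358368
sin(theta2) = V2/V1 * sin(theta1) = 4368/3988 * 0.358368 = 0.392515
theta2 = arcsin(0.392515) = 23.1111 degrees

23.1111


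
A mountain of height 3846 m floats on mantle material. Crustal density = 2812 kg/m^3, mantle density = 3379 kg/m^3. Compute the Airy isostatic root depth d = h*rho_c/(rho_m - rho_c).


rho_m - rho_c = 3379 - 2812 = 567
d = 3846 * 2812 / 567
= 10814952 / 567
= 19073.99 m

19073.99


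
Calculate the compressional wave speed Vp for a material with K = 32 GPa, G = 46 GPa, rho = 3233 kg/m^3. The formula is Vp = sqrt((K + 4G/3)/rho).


First compute the effective modulus:
K + 4G/3 = 32e9 + 4*46e9/3 = 93333333333.33 Pa
Then divide by density:
93333333333.33 / 3233 = 28868955.5624 Pa/(kg/m^3)
Take the square root:
Vp = sqrt(28868955.5624) = 5372.98 m/s

5372.98


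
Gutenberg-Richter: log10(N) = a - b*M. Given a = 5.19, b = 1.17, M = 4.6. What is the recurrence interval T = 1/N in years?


log10(N) = 5.19 - 1.17*4.6 = -0.192
N = 10^-0.192 = 0.642688
T = 1/N = 1/0.642688 = 1.556 years

1.556


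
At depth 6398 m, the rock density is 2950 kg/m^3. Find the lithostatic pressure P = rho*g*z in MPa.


P = rho * g * z / 1e6
= 2950 * 9.81 * 6398 / 1e6
= 185154921.0 / 1e6
= 185.1549 MPa

185.1549


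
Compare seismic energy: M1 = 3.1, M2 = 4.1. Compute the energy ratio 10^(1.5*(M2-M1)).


M2 - M1 = 4.1 - 3.1 = 1.0
1.5 * 1.0 = 1.5
ratio = 10^1.5 = 31.62

31.62


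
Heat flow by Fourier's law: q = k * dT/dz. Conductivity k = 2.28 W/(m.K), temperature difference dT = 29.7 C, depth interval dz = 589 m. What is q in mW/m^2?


q = k * dT / dz * 1000
= 2.28 * 29.7 / 589 * 1000
= 0.114968 * 1000
= 114.9677 mW/m^2

114.9677


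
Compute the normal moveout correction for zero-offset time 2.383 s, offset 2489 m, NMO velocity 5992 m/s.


x/Vnmo = 2489/5992 = 0.415387
(x/Vnmo)^2 = 0.172547
t0^2 = 5.678689
sqrt(5.678689 + 0.172547) = 2.418933
dt = 2.418933 - 2.383 = 0.035933

0.035933


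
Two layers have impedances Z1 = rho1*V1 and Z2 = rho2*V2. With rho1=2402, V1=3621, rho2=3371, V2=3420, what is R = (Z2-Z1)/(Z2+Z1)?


Z1 = 2402 * 3621 = 8697642
Z2 = 3371 * 3420 = 11528820
R = (11528820 - 8697642) / (11528820 + 8697642) = 2831178 / 20226462 = 0.14

0.14


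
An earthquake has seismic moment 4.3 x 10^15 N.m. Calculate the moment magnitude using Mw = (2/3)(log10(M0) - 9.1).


log10(M0) = log10(4.3 x 10^15) = 15.6335
Mw = 2/3 * (15.6335 - 9.1)
= 2/3 * 6.5335
= 4.36

4.36


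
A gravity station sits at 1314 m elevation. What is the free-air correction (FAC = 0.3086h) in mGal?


FAC = 0.3086 * h
= 0.3086 * 1314
= 405.5004 mGal

405.5004


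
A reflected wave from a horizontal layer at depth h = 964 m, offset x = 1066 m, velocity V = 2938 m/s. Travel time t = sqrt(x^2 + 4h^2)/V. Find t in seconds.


x^2 + 4h^2 = 1066^2 + 4*964^2 = 1136356 + 3717184 = 4853540
sqrt(4853540) = 2203.0751
t = 2203.0751 / 2938 = 0.7499 s

0.7499


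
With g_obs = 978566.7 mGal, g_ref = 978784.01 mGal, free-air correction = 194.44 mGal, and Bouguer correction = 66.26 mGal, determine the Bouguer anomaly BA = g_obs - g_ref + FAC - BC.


BA = g_obs - g_ref + FAC - BC
= 978566.7 - 978784.01 + 194.44 - 66.26
= -89.13 mGal

-89.13


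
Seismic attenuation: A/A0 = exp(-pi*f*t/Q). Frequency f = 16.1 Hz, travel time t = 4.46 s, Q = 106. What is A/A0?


pi*f*t/Q = pi*16.1*4.46/106 = 2.128162
A/A0 = exp(-2.128162) = 0.119056

0.119056


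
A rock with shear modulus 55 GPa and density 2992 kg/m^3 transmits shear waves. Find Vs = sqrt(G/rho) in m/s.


Convert G to Pa: G = 55e9 Pa
Compute G/rho = 55e9 / 2992 = 18382352.9412
Vs = sqrt(18382352.9412) = 4287.46 m/s

4287.46


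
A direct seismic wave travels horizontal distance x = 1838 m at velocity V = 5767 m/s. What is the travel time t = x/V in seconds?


t = x / V
= 1838 / 5767
= 0.3187 s

0.3187


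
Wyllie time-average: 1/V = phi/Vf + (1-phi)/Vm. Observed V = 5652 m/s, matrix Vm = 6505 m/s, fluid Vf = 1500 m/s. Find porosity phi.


1/V - 1/Vm = 1/5652 - 1/6505 = 2.32e-05
1/Vf - 1/Vm = 1/1500 - 1/6505 = 0.00051294
phi = 2.32e-05 / 0.00051294 = 0.0452

0.0452


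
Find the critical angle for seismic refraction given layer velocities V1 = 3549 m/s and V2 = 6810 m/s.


V1/V2 = 3549/6810 = 0.521145
theta_c = arcsin(0.521145) = 31.4091 degrees

31.4091


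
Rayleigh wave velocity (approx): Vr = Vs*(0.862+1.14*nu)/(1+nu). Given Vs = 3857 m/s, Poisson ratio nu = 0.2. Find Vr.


Numerator factor = 0.862 + 1.14*0.2 = 1.09
Denominator = 1 + 0.2 = 1.2
Vr = 3857 * 1.09 / 1.2 = 3503.44 m/s

3503.44


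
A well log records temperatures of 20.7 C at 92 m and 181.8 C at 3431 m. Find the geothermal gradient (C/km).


dT = 181.8 - 20.7 = 161.1 C
dz = 3431 - 92 = 3339 m
gradient = dT/dz * 1000 = 161.1/3339 * 1000 = 48.248 C/km

48.248


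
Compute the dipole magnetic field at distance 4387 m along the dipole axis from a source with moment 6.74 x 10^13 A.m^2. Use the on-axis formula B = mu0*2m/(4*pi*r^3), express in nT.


m = 6.74 x 10^13 = 67400000000000 A.m^2
2m = 134800000000000 A.m^2
r^3 = 4387^3 = 84431188603
B = (4pi*10^-7) * 134800000000000 / (4*pi * 84431188603) * 1e9
= 169394675.881562 / 1060993607396.16 * 1e9
= 159656.6414 nT

159656.6414


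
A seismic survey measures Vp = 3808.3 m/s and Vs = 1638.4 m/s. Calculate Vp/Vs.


Vp/Vs = 3808.3 / 1638.4
= 2.3244

2.3244


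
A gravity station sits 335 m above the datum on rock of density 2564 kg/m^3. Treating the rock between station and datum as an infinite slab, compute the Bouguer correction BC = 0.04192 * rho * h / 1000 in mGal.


BC = 0.04192 * rho * h / 1000
= 0.04192 * 2564 * 335 / 1000
= 36.0068 mGal

36.0068


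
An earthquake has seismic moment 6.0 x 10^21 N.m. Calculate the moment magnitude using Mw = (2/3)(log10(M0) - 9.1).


log10(M0) = log10(6.0 x 10^21) = 21.7782
Mw = 2/3 * (21.7782 - 9.1)
= 2/3 * 12.6782
= 8.45

8.45


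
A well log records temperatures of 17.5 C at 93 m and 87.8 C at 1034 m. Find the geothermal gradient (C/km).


dT = 87.8 - 17.5 = 70.3 C
dz = 1034 - 93 = 941 m
gradient = dT/dz * 1000 = 70.3/941 * 1000 = 74.7078 C/km

74.7078


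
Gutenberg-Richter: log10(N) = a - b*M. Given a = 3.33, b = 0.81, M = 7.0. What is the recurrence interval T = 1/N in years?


log10(N) = 3.33 - 0.81*7.0 = -2.34
N = 10^-2.34 = 0.004571
T = 1/N = 1/0.004571 = 218.7762 years

218.7762


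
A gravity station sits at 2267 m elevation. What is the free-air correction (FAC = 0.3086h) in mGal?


FAC = 0.3086 * h
= 0.3086 * 2267
= 699.5962 mGal

699.5962


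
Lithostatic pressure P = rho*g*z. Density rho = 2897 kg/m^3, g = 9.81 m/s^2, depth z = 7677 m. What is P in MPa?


P = rho * g * z / 1e6
= 2897 * 9.81 * 7677 / 1e6
= 218177038.89 / 1e6
= 218.177 MPa

218.177


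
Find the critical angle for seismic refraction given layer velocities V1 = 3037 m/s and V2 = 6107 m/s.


V1/V2 = 3037/6107 = 0.497298
theta_c = arcsin(0.497298) = 29.8214 degrees

29.8214


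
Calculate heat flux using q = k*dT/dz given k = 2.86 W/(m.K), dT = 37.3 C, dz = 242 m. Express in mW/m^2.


q = k * dT / dz * 1000
= 2.86 * 37.3 / 242 * 1000
= 0.440818 * 1000
= 440.8182 mW/m^2

440.8182


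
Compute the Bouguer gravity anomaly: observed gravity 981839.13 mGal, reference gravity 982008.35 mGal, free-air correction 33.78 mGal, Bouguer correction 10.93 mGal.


BA = g_obs - g_ref + FAC - BC
= 981839.13 - 982008.35 + 33.78 - 10.93
= -146.37 mGal

-146.37


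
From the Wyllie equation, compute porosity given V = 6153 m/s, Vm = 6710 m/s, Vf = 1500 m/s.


1/V - 1/Vm = 1/6153 - 1/6710 = 1.349e-05
1/Vf - 1/Vm = 1/1500 - 1/6710 = 0.00051764
phi = 1.349e-05 / 0.00051764 = 0.0261

0.0261


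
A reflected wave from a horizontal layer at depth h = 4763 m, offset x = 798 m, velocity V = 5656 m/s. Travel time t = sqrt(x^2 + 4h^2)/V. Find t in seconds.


x^2 + 4h^2 = 798^2 + 4*4763^2 = 636804 + 90744676 = 91381480
sqrt(91381480) = 9559.3661
t = 9559.3661 / 5656 = 1.6901 s

1.6901


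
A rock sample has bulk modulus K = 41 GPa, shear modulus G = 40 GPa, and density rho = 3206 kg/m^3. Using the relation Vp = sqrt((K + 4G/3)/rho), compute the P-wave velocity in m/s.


First compute the effective modulus:
K + 4G/3 = 41e9 + 4*40e9/3 = 94333333333.33 Pa
Then divide by density:
94333333333.33 / 3206 = 29423996.6729 Pa/(kg/m^3)
Take the square root:
Vp = sqrt(29423996.6729) = 5424.39 m/s

5424.39


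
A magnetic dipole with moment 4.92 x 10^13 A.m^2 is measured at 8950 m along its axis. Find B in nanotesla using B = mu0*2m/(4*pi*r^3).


m = 4.92 x 10^13 = 49200000000000 A.m^2
2m = 98400000000000 A.m^2
r^3 = 8950^3 = 716917375000
B = (4pi*10^-7) * 98400000000000 / (4*pi * 716917375000) * 1e9
= 123653086.845294 / 9009049434123.52 * 1e9
= 13725.4311 nT

13725.4311


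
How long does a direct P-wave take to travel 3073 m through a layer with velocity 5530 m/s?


t = x / V
= 3073 / 5530
= 0.5557 s

0.5557


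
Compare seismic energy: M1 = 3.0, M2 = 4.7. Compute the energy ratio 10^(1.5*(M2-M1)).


M2 - M1 = 4.7 - 3.0 = 1.7
1.5 * 1.7 = 2.55
ratio = 10^2.55 = 354.81

354.81


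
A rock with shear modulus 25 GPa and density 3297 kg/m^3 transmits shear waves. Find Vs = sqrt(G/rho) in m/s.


Convert G to Pa: G = 25e9 Pa
Compute G/rho = 25e9 / 3297 = 7582650.8948
Vs = sqrt(7582650.8948) = 2753.66 m/s

2753.66


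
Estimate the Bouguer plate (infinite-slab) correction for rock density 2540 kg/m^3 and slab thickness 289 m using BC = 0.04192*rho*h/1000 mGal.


BC = 0.04192 * rho * h / 1000
= 0.04192 * 2540 * 289 / 1000
= 30.7718 mGal

30.7718


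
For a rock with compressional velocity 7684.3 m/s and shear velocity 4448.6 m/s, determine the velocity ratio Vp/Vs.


Vp/Vs = 7684.3 / 4448.6
= 1.7274

1.7274


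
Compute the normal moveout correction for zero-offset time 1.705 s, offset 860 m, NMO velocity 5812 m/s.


x/Vnmo = 860/5812 = 0.14797
(x/Vnmo)^2 = 0.021895
t0^2 = 2.907025
sqrt(2.907025 + 0.021895) = 1.711409
dt = 1.711409 - 1.705 = 0.006409

0.006409


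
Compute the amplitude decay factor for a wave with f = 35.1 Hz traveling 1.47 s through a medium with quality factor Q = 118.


pi*f*t/Q = pi*35.1*1.47/118 = 1.373701
A/A0 = exp(-1.373701) = 0.253168

0.253168


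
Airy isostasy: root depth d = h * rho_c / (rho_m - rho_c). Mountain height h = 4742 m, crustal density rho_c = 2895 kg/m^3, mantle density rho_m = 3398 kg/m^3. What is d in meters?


rho_m - rho_c = 3398 - 2895 = 503
d = 4742 * 2895 / 503
= 13728090 / 503
= 27292.43 m

27292.43


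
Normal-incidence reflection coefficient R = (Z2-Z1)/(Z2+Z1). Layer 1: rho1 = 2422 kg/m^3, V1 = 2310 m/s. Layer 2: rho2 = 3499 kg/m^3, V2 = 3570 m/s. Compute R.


Z1 = 2422 * 2310 = 5594820
Z2 = 3499 * 3570 = 12491430
R = (12491430 - 5594820) / (12491430 + 5594820) = 6896610 / 18086250 = 0.3813

0.3813


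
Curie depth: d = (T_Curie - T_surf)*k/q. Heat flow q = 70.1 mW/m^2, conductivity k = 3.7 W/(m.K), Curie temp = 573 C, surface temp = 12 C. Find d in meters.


T_Curie - T_surf = 573 - 12 = 561 C
Convert q to W/m^2: 70.1 mW/m^2 = 0.0701 W/m^2
d = 561 * 3.7 / 0.0701 = 29610.56 m

29610.56


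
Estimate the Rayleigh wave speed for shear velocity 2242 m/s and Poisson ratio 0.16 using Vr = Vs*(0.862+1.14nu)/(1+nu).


Numerator factor = 0.862 + 1.14*0.16 = 1.0444
Denominator = 1 + 0.16 = 1.16
Vr = 2242 * 1.0444 / 1.16 = 2018.57 m/s

2018.57


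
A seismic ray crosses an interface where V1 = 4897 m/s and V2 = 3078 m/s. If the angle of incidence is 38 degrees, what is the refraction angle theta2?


sin(theta1) = sin(38 deg) = 0.615661
sin(theta2) = V2/V1 * sin(theta1) = 3078/4897 * 0.615661 = 0.386973
theta2 = arcsin(0.386973) = 22.7663 degrees

22.7663


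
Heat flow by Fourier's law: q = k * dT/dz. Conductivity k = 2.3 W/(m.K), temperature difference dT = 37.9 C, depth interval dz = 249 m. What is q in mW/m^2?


q = k * dT / dz * 1000
= 2.3 * 37.9 / 249 * 1000
= 0.35008 * 1000
= 350.0803 mW/m^2

350.0803


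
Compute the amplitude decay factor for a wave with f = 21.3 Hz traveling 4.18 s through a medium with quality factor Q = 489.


pi*f*t/Q = pi*21.3*4.18/489 = 0.572001
A/A0 = exp(-0.572001) = 0.564395

0.564395


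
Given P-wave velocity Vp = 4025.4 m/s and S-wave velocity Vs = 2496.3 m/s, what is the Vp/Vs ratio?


Vp/Vs = 4025.4 / 2496.3
= 1.6125

1.6125


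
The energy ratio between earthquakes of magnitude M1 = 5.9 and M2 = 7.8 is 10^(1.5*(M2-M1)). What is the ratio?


M2 - M1 = 7.8 - 5.9 = 1.9
1.5 * 1.9 = 2.85
ratio = 10^2.85 = 707.95

707.95


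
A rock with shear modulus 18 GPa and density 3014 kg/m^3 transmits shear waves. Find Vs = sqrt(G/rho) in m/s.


Convert G to Pa: G = 18e9 Pa
Compute G/rho = 18e9 / 3014 = 5972130.0597
Vs = sqrt(5972130.0597) = 2443.79 m/s

2443.79


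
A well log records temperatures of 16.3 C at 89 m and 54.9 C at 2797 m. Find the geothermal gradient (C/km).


dT = 54.9 - 16.3 = 38.6 C
dz = 2797 - 89 = 2708 m
gradient = dT/dz * 1000 = 38.6/2708 * 1000 = 14.2541 C/km

14.2541


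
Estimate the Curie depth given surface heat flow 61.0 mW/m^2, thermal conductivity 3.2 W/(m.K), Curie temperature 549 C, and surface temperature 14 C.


T_Curie - T_surf = 549 - 14 = 535 C
Convert q to W/m^2: 61.0 mW/m^2 = 0.061 W/m^2
d = 535 * 3.2 / 0.061 = 28065.57 m

28065.57


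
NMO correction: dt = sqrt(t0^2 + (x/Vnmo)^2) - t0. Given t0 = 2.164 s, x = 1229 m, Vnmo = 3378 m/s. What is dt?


x/Vnmo = 1229/3378 = 0.363825
(x/Vnmo)^2 = 0.132368
t0^2 = 4.682896
sqrt(4.682896 + 0.132368) = 2.194371
dt = 2.194371 - 2.164 = 0.030371

0.030371


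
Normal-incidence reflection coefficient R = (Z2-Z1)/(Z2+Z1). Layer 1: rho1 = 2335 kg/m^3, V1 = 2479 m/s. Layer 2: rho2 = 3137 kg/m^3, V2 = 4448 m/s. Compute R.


Z1 = 2335 * 2479 = 5788465
Z2 = 3137 * 4448 = 13953376
R = (13953376 - 5788465) / (13953376 + 5788465) = 8164911 / 19741841 = 0.4136

0.4136


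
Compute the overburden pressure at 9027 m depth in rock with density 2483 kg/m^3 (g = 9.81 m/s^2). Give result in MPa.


P = rho * g * z / 1e6
= 2483 * 9.81 * 9027 / 1e6
= 219881742.21 / 1e6
= 219.8817 MPa

219.8817


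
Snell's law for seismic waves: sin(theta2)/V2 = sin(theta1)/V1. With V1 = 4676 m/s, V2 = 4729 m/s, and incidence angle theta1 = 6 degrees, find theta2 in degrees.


sin(theta1) = sin(6 deg) = 0.104528
sin(theta2) = V2/V1 * sin(theta1) = 4729/4676 * 0.104528 = 0.105713
theta2 = arcsin(0.105713) = 6.0683 degrees

6.0683


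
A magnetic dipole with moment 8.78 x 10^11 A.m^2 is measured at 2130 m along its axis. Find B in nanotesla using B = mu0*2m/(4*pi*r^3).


m = 8.78 x 10^11 = 878000000000 A.m^2
2m = 1756000000000 A.m^2
r^3 = 2130^3 = 9663597000
B = (4pi*10^-7) * 1756000000000 / (4*pi * 9663597000) * 1e9
= 2206654.679881 / 121436341369.81 * 1e9
= 18171.2876 nT

18171.2876


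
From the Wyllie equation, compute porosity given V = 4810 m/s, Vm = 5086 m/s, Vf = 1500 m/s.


1/V - 1/Vm = 1/4810 - 1/5086 = 1.128e-05
1/Vf - 1/Vm = 1/1500 - 1/5086 = 0.00047005
phi = 1.128e-05 / 0.00047005 = 0.024

0.024


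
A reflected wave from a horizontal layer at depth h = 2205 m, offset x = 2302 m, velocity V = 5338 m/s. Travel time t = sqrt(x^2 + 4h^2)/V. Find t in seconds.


x^2 + 4h^2 = 2302^2 + 4*2205^2 = 5299204 + 19448100 = 24747304
sqrt(24747304) = 4974.6662
t = 4974.6662 / 5338 = 0.9319 s

0.9319


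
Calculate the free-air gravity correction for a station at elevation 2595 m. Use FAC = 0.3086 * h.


FAC = 0.3086 * h
= 0.3086 * 2595
= 800.817 mGal

800.817


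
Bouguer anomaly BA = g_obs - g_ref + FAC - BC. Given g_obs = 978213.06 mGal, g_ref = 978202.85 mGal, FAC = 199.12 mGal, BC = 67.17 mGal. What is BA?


BA = g_obs - g_ref + FAC - BC
= 978213.06 - 978202.85 + 199.12 - 67.17
= 142.16 mGal

142.16


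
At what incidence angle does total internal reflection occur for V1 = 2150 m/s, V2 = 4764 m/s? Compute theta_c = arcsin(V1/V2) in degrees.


V1/V2 = 2150/4764 = 0.451301
theta_c = arcsin(0.451301) = 26.8272 degrees

26.8272


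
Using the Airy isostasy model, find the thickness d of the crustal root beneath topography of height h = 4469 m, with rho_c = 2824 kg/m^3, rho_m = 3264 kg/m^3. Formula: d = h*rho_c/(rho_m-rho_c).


rho_m - rho_c = 3264 - 2824 = 440
d = 4469 * 2824 / 440
= 12620456 / 440
= 28682.85 m

28682.85


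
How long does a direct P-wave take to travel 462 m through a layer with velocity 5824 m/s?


t = x / V
= 462 / 5824
= 0.0793 s

0.0793


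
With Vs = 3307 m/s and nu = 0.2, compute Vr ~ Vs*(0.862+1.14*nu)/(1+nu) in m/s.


Numerator factor = 0.862 + 1.14*0.2 = 1.09
Denominator = 1 + 0.2 = 1.2
Vr = 3307 * 1.09 / 1.2 = 3003.86 m/s

3003.86


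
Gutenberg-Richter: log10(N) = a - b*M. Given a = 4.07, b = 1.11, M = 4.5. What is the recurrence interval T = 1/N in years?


log10(N) = 4.07 - 1.11*4.5 = -0.925
N = 10^-0.925 = 0.11885
T = 1/N = 1/0.11885 = 8.414 years

8.414


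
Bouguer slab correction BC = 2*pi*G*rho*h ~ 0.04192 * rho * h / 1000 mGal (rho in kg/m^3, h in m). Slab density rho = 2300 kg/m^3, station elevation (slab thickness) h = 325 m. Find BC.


BC = 0.04192 * rho * h / 1000
= 0.04192 * 2300 * 325 / 1000
= 31.3352 mGal

31.3352


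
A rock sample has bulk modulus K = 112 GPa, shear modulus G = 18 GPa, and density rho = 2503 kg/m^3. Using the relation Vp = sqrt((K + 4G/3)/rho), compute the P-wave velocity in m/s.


First compute the effective modulus:
K + 4G/3 = 112e9 + 4*18e9/3 = 136000000000.0 Pa
Then divide by density:
136000000000.0 / 2503 = 54334798.2421 Pa/(kg/m^3)
Take the square root:
Vp = sqrt(54334798.2421) = 7371.21 m/s

7371.21


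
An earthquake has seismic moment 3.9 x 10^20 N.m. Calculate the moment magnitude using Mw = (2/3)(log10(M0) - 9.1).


log10(M0) = log10(3.9 x 10^20) = 20.5911
Mw = 2/3 * (20.5911 - 9.1)
= 2/3 * 11.4911
= 7.66

7.66


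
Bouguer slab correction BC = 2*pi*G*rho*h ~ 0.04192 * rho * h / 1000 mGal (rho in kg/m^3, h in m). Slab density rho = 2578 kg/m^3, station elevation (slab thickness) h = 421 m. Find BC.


BC = 0.04192 * rho * h / 1000
= 0.04192 * 2578 * 421 / 1000
= 45.4974 mGal

45.4974


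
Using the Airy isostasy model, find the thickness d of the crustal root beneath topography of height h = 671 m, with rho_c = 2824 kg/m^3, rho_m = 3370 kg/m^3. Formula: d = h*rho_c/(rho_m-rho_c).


rho_m - rho_c = 3370 - 2824 = 546
d = 671 * 2824 / 546
= 1894904 / 546
= 3470.52 m

3470.52


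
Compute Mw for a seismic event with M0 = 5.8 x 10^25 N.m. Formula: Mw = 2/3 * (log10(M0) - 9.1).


log10(M0) = log10(5.8 x 10^25) = 25.7634
Mw = 2/3 * (25.7634 - 9.1)
= 2/3 * 16.6634
= 11.11

11.11


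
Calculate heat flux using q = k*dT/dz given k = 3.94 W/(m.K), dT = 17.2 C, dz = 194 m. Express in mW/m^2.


q = k * dT / dz * 1000
= 3.94 * 17.2 / 194 * 1000
= 0.34932 * 1000
= 349.3196 mW/m^2

349.3196


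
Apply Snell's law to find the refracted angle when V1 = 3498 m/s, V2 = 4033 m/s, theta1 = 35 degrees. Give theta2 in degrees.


sin(theta1) = sin(35 deg) = 0.573576
sin(theta2) = V2/V1 * sin(theta1) = 4033/3498 * 0.573576 = 0.661302
theta2 = arcsin(0.661302) = 41.3992 degrees

41.3992


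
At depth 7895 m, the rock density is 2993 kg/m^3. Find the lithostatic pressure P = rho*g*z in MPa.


P = rho * g * z / 1e6
= 2993 * 9.81 * 7895 / 1e6
= 231807700.35 / 1e6
= 231.8077 MPa

231.8077


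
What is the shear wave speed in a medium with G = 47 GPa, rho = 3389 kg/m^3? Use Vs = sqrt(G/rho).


Convert G to Pa: G = 47e9 Pa
Compute G/rho = 47e9 / 3389 = 13868397.7575
Vs = sqrt(13868397.7575) = 3724.03 m/s

3724.03


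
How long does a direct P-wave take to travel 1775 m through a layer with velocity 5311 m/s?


t = x / V
= 1775 / 5311
= 0.3342 s

0.3342


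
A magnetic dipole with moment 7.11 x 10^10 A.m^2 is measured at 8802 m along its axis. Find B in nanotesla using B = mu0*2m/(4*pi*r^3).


m = 7.11 x 10^10 = 71100000000 A.m^2
2m = 142200000000 A.m^2
r^3 = 8802^3 = 681936745608
B = (4pi*10^-7) * 142200000000 / (4*pi * 681936745608) * 1e9
= 178693.790136 / 8569469880860.1 * 1e9
= 20.8524 nT

20.8524


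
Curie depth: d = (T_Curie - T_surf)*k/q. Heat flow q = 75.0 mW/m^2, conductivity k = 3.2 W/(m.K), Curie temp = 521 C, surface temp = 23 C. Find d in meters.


T_Curie - T_surf = 521 - 23 = 498 C
Convert q to W/m^2: 75.0 mW/m^2 = 0.075 W/m^2
d = 498 * 3.2 / 0.075 = 21248.0 m

21248.0


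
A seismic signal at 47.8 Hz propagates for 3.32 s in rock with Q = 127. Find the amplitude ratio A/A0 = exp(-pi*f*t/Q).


pi*f*t/Q = pi*47.8*3.32/127 = 3.925655
A/A0 = exp(-3.925655) = 0.019729

0.019729


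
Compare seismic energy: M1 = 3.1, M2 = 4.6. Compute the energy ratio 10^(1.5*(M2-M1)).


M2 - M1 = 4.6 - 3.1 = 1.5
1.5 * 1.5 = 2.25
ratio = 10^2.25 = 177.83

177.83


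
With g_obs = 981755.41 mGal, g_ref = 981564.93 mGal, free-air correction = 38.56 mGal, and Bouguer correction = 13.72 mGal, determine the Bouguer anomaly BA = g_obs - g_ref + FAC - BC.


BA = g_obs - g_ref + FAC - BC
= 981755.41 - 981564.93 + 38.56 - 13.72
= 215.32 mGal

215.32


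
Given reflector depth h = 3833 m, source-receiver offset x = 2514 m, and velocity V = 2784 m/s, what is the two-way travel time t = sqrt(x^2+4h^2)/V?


x^2 + 4h^2 = 2514^2 + 4*3833^2 = 6320196 + 58767556 = 65087752
sqrt(65087752) = 8067.6981
t = 8067.6981 / 2784 = 2.8979 s

2.8979


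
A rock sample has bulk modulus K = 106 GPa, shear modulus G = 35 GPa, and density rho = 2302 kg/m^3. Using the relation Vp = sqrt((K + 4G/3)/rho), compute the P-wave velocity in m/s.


First compute the effective modulus:
K + 4G/3 = 106e9 + 4*35e9/3 = 152666666666.67 Pa
Then divide by density:
152666666666.67 / 2302 = 66319142.7744 Pa/(kg/m^3)
Take the square root:
Vp = sqrt(66319142.7744) = 8143.66 m/s

8143.66


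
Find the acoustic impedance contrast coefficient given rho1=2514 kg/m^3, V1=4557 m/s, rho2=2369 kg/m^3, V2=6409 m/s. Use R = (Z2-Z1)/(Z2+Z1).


Z1 = 2514 * 4557 = 11456298
Z2 = 2369 * 6409 = 15182921
R = (15182921 - 11456298) / (15182921 + 11456298) = 3726623 / 26639219 = 0.1399

0.1399


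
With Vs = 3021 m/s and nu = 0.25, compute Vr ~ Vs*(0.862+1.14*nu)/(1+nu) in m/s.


Numerator factor = 0.862 + 1.14*0.25 = 1.147
Denominator = 1 + 0.25 = 1.25
Vr = 3021 * 1.147 / 1.25 = 2772.07 m/s

2772.07


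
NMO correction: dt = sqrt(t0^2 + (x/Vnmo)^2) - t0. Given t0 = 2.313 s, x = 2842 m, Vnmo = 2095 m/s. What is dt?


x/Vnmo = 2842/2095 = 1.356563
(x/Vnmo)^2 = 1.840264
t0^2 = 5.349969
sqrt(5.349969 + 1.840264) = 2.681461
dt = 2.681461 - 2.313 = 0.368461

0.368461


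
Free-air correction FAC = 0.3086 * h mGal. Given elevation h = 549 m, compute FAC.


FAC = 0.3086 * h
= 0.3086 * 549
= 169.4214 mGal

169.4214


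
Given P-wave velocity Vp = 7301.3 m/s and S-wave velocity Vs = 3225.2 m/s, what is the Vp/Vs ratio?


Vp/Vs = 7301.3 / 3225.2
= 2.2638

2.2638


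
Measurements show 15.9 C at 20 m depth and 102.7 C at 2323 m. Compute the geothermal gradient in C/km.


dT = 102.7 - 15.9 = 86.8 C
dz = 2323 - 20 = 2303 m
gradient = dT/dz * 1000 = 86.8/2303 * 1000 = 37.69 C/km

37.69


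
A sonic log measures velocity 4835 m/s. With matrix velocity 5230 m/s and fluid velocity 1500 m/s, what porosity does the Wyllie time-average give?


1/V - 1/Vm = 1/4835 - 1/5230 = 1.562e-05
1/Vf - 1/Vm = 1/1500 - 1/5230 = 0.00047546
phi = 1.562e-05 / 0.00047546 = 0.0329

0.0329


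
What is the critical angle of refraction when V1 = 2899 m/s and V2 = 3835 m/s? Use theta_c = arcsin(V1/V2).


V1/V2 = 2899/3835 = 0.755932
theta_c = arcsin(0.755932) = 49.1069 degrees

49.1069


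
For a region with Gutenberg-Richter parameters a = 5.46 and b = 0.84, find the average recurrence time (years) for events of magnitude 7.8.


log10(N) = 5.46 - 0.84*7.8 = -1.092
N = 10^-1.092 = 0.08091
T = 1/N = 1/0.08091 = 12.3595 years

12.3595


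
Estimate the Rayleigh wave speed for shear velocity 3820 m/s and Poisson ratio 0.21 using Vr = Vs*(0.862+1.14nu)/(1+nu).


Numerator factor = 0.862 + 1.14*0.21 = 1.1014
Denominator = 1 + 0.21 = 1.21
Vr = 3820 * 1.1014 / 1.21 = 3477.15 m/s

3477.15


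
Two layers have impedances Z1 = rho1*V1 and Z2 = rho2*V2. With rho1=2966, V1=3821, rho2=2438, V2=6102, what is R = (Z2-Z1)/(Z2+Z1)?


Z1 = 2966 * 3821 = 11333086
Z2 = 2438 * 6102 = 14876676
R = (14876676 - 11333086) / (14876676 + 11333086) = 3543590 / 26209762 = 0.1352

0.1352


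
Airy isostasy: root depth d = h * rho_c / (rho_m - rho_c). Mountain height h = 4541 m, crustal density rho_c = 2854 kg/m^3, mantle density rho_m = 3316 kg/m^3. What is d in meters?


rho_m - rho_c = 3316 - 2854 = 462
d = 4541 * 2854 / 462
= 12960014 / 462
= 28051.98 m

28051.98


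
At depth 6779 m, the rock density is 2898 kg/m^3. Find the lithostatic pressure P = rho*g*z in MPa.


P = rho * g * z / 1e6
= 2898 * 9.81 * 6779 / 1e6
= 192722767.02 / 1e6
= 192.7228 MPa

192.7228


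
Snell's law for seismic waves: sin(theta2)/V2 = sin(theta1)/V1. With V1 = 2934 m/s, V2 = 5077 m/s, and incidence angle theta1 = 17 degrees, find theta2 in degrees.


sin(theta1) = sin(17 deg) = 0.292372
sin(theta2) = V2/V1 * sin(theta1) = 5077/2934 * 0.292372 = 0.505921
theta2 = arcsin(0.505921) = 30.3925 degrees

30.3925


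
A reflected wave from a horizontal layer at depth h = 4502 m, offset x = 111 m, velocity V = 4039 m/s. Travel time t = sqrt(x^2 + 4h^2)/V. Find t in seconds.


x^2 + 4h^2 = 111^2 + 4*4502^2 = 12321 + 81072016 = 81084337
sqrt(81084337) = 9004.6842
t = 9004.6842 / 4039 = 2.2294 s

2.2294


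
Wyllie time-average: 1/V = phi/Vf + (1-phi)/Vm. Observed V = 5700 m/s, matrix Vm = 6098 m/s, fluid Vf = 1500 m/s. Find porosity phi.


1/V - 1/Vm = 1/5700 - 1/6098 = 1.145e-05
1/Vf - 1/Vm = 1/1500 - 1/6098 = 0.00050268
phi = 1.145e-05 / 0.00050268 = 0.0228

0.0228


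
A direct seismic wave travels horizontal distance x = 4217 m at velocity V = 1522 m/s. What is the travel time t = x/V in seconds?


t = x / V
= 4217 / 1522
= 2.7707 s

2.7707
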